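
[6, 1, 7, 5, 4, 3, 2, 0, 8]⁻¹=[7, 1, 6, 5, 4, 3, 0, 2, 8]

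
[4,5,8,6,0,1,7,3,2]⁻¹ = [4,5,8,7,0,1,3,6,2]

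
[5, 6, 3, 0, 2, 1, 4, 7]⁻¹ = [3, 5, 4, 2, 6, 0, 1, 7]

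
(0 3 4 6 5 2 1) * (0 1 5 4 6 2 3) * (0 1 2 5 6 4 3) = (0 1 2 6 3 4 5)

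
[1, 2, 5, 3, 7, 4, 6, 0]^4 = [4, 7, 0, 3, 2, 1, 6, 5]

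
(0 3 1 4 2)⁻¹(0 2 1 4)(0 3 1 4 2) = (0 4 2 3)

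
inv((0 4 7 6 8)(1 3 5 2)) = (0 8 6 7 4)(1 2 5 3)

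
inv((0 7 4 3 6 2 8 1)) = (0 1 8 2 6 3 4 7)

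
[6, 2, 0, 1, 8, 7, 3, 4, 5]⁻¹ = [2, 3, 1, 6, 7, 8, 0, 5, 4]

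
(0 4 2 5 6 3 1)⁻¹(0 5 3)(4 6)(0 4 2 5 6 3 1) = (1 4 6)(2 3)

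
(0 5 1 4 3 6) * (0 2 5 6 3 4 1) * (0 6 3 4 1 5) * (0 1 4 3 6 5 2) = (0 6) (1 2) 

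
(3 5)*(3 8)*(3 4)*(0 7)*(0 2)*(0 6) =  (0 7 2 6)(3 5 8 4)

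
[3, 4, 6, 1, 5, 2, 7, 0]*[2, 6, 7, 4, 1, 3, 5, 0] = [4, 1, 5, 6, 3, 7, 0, 2]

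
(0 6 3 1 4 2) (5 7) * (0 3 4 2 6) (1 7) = (1 2 3 7 5) (4 6) 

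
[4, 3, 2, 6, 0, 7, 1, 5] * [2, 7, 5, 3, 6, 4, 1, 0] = [6, 3, 5, 1, 2, 0, 7, 4]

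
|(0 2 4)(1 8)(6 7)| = 6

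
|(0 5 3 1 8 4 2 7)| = 8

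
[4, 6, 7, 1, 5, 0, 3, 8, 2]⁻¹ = [5, 3, 8, 6, 0, 4, 1, 2, 7]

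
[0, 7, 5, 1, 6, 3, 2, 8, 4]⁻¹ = [0, 3, 6, 5, 8, 2, 4, 1, 7]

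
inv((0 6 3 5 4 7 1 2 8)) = (0 8 2 1 7 4 5 3 6)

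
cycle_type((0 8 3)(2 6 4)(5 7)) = 2.3^2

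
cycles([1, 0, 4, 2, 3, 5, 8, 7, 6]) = (0 1)(2 4 3)(6 8)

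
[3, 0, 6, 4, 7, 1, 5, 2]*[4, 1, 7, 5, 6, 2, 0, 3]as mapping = [0→5, 1→4, 2→0, 3→6, 4→3, 5→1, 6→2, 7→7]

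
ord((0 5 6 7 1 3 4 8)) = 8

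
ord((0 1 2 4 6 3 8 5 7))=9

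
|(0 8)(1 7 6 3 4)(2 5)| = 10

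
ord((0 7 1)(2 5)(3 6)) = 6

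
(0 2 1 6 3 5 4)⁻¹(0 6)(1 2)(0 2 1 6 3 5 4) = (1 6)(2 3)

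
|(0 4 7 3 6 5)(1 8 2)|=6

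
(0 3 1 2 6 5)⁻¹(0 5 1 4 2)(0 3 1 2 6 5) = (0 2 4 6 3)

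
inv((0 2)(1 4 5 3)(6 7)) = (0 2)(1 3 5 4)(6 7)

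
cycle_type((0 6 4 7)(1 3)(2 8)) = 2^2.4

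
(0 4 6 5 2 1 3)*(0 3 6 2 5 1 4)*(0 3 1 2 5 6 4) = (0 3 1 4 5 6 2)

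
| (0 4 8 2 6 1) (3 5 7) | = 6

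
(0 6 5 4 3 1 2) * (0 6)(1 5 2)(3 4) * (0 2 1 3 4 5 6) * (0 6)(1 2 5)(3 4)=(0 5 3)(1 4)(2 6)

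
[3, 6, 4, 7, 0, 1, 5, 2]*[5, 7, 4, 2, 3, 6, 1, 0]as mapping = [0→2, 1→1, 2→3, 3→0, 4→5, 5→7, 6→6, 7→4]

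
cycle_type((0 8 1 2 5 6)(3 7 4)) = 3.6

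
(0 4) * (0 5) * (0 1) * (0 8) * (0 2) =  (0 4 5 1 8 2)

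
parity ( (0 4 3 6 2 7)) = odd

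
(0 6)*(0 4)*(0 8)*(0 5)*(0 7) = (0 6 4 8 5 7)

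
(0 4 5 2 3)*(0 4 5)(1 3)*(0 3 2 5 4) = (0 4 3)(1 2)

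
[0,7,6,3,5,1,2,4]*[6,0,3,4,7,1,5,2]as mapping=[0→6,1→2,2→5,3→4,4→1,5→0,6→3,7→7]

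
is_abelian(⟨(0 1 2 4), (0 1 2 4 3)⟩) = no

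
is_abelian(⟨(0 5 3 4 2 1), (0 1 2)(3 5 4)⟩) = no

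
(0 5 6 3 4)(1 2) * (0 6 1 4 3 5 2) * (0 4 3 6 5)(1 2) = (0 1 4 5 2 3 6)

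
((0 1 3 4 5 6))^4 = (0 5 3)(1 6 4)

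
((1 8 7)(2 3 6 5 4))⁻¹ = (1 7 8)(2 4 5 6 3)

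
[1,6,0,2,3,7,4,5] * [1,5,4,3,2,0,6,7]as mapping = [0→5,1→6,2→1,3→4,4→3,5→7,6→2,7→0]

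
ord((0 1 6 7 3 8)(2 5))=6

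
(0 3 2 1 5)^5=()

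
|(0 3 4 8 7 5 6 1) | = 8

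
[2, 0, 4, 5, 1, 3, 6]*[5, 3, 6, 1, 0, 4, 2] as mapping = [0→6, 1→5, 2→0, 3→4, 4→3, 5→1, 6→2] 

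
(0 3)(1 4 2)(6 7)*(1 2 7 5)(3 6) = (0 6 5 1 4 7 3)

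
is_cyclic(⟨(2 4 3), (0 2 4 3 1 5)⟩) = no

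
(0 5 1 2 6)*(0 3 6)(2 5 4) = (0 4 2)(1 5)(3 6)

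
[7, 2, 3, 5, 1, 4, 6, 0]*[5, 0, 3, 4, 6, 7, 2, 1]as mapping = [0→1, 1→3, 2→4, 3→7, 4→0, 5→6, 6→2, 7→5]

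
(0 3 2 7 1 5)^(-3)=(0 7)(1 3)(2 5)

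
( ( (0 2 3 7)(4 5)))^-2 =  (0 3)(2 7)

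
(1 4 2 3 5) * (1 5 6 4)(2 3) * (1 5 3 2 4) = (1 5 3 6)(2 4)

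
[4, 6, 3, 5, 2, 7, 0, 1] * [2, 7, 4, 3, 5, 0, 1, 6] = [5, 1, 3, 0, 4, 6, 2, 7]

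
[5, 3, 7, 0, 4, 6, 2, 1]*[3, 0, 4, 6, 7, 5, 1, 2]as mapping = [0→5, 1→6, 2→2, 3→3, 4→7, 5→1, 6→4, 7→0]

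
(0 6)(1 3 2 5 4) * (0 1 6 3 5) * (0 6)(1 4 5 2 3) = (0 1 2 6 4)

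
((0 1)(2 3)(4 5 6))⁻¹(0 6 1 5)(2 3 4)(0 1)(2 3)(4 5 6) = (0 6 1 4)(2 5 3)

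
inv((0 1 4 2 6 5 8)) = (0 8 5 6 2 4 1)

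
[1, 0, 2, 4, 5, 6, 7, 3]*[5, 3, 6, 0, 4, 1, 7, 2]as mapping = [0→3, 1→5, 2→6, 3→4, 4→1, 5→7, 6→2, 7→0]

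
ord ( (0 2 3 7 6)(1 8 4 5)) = 20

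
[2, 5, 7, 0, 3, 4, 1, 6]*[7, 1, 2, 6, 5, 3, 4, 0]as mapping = [0→2, 1→3, 2→0, 3→7, 4→6, 5→5, 6→1, 7→4]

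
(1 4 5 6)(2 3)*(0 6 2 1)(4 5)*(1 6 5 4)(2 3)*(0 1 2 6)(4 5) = (0 4 2 6 1 5 3)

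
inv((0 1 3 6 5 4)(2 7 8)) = (0 4 5 6 3 1)(2 8 7)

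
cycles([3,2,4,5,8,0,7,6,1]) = (0 3 5)(1 2 4 8)(6 7)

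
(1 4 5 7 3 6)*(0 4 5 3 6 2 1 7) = (0 4 3 2 1 5)(6 7)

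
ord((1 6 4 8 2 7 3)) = 7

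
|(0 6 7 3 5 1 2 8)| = 8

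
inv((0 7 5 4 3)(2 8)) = (0 3 4 5 7)(2 8)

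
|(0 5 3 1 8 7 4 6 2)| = 9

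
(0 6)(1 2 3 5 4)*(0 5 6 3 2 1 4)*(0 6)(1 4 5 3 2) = (0 2 1 4 5 6 3)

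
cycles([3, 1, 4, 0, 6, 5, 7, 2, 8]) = (0 3)(2 4 6 7)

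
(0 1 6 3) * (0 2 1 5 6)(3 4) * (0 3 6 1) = (0 5 1 3 2)(4 6)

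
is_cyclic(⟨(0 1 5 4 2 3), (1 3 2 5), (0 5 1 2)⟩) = no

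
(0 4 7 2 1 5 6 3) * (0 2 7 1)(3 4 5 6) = (0 5 3 2)(1 6 4)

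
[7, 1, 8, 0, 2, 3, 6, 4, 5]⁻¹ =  [3, 1, 4, 5, 7, 8, 6, 0, 2]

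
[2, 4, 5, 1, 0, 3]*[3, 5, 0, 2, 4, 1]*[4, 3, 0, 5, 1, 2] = [4, 1, 3, 2, 5, 0]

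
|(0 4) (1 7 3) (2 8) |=6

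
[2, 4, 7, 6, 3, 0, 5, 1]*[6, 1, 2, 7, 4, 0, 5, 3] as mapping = [0→2, 1→4, 2→3, 3→5, 4→7, 5→6, 6→0, 7→1] 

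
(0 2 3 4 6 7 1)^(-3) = (0 6 2 7 3 1 4)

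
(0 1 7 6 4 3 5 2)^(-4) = (0 4)(1 3)(2 6)(5 7)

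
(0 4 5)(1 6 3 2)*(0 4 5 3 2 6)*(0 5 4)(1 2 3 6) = (0 4 6 3 1 5)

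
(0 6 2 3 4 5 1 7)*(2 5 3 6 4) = (0 4 3 2 6 5 1 7) 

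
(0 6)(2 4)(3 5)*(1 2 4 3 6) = (0 1 2 3 5 6)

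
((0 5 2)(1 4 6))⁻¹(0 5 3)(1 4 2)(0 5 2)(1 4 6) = (0 4 6)(2 3 5)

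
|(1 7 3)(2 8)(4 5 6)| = 6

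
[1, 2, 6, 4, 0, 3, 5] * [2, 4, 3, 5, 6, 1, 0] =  [4, 3, 0, 6, 2, 5, 1]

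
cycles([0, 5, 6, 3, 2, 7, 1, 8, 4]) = (1 5 7 8 4 2 6)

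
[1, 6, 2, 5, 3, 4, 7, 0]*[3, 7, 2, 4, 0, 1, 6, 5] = [7, 6, 2, 1, 4, 0, 5, 3]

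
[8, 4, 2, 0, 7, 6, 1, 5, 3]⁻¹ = [3, 6, 2, 8, 1, 7, 5, 4, 0]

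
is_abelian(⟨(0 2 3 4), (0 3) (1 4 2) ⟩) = no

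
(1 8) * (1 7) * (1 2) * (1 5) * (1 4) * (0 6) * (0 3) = (0 6 3) (1 8 7 2 5 4) 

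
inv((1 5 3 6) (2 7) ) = (1 6 3 5) (2 7) 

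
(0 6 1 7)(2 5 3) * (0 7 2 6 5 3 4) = (0 5 4)(1 2 3 6)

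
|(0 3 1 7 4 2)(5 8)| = 6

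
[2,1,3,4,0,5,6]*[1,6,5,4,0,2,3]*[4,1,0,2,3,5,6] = [5,6,3,4,1,0,2]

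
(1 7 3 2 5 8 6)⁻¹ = (1 6 8 5 2 3 7)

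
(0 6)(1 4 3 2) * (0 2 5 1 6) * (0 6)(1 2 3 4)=(0 6 3 5 2)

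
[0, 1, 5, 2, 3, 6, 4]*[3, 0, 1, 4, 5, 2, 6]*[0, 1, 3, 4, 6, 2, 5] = [4, 0, 3, 1, 6, 5, 2]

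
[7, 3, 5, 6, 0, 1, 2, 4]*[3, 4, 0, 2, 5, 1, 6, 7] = [7, 2, 1, 6, 3, 4, 0, 5]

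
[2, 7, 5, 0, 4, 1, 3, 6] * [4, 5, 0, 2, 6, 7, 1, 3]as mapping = [0→0, 1→3, 2→7, 3→4, 4→6, 5→5, 6→2, 7→1]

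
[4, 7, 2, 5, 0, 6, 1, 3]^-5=[4, 1, 2, 3, 0, 5, 6, 7]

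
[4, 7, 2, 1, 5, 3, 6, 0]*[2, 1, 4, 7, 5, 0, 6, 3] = [5, 3, 4, 1, 0, 7, 6, 2]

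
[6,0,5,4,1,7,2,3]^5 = [3,7,1,2,5,0,4,6]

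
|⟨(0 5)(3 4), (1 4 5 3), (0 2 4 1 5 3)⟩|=720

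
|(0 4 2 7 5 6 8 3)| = 8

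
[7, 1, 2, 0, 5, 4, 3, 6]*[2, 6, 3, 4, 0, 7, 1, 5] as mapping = [0→5, 1→6, 2→3, 3→2, 4→7, 5→0, 6→4, 7→1] 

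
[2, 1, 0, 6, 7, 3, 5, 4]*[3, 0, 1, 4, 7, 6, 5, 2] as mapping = [0→1, 1→0, 2→3, 3→5, 4→2, 5→4, 6→6, 7→7] 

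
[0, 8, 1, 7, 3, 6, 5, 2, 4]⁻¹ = [0, 2, 7, 4, 8, 6, 5, 3, 1]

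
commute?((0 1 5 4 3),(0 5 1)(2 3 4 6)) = no:(0 1 5 4 3) * (0 5 1)(2 3 4 6) = (2 3 5 6),(0 5 1)(2 3 4 6) * (0 1 5 4 3) = (0 4 6 2)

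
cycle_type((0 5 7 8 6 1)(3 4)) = 2.6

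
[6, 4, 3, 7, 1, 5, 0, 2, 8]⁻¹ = [6, 4, 7, 2, 1, 5, 0, 3, 8]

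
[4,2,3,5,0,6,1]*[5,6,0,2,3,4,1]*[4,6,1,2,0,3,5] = [2,4,1,0,3,6,5]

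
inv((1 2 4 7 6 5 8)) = (1 8 5 6 7 4 2)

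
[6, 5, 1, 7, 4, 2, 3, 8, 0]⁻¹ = [8, 2, 5, 6, 4, 1, 0, 3, 7]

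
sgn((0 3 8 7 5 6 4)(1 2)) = -1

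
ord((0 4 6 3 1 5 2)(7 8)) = 14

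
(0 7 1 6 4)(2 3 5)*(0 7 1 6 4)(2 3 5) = (0 1 4 7 6)(2 5 3)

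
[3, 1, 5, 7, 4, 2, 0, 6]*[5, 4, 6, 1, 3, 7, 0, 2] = [1, 4, 7, 2, 3, 6, 5, 0] 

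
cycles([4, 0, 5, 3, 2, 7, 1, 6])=(0 4 2 5 7 6 1)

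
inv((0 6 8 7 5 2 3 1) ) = (0 1 3 2 5 7 8 6) 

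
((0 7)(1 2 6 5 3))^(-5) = (0 7)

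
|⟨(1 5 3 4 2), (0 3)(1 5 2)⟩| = 720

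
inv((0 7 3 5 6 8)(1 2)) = (0 8 6 5 3 7)(1 2)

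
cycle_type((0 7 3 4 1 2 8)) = 7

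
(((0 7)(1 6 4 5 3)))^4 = (1 3 5 4 6)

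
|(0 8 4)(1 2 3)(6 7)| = 6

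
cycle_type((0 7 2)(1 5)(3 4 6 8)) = 2.3.4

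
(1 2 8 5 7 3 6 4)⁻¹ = (1 4 6 3 7 5 8 2)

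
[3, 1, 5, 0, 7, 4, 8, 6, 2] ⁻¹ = [3, 1, 8, 0, 5, 2, 7, 4, 6] 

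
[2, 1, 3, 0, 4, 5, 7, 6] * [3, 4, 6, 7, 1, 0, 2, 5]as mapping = [0→6, 1→4, 2→7, 3→3, 4→1, 5→0, 6→5, 7→2]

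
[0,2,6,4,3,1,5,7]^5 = [0,2,6,4,3,1,5,7]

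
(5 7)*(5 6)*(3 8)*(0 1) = (0 1)(3 8)(5 7 6)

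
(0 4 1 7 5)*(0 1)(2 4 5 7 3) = (0 5 1 3 2 4)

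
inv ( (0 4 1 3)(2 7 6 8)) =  (0 3 1 4)(2 8 6 7)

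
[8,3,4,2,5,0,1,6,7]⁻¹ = [5,6,3,1,2,4,7,8,0]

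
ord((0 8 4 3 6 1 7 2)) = 8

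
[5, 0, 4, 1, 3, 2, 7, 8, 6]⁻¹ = [1, 3, 5, 4, 2, 0, 8, 6, 7]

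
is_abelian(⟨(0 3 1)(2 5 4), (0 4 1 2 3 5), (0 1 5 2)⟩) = no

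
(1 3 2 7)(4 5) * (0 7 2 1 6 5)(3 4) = (0 7 6 5 3 1 4)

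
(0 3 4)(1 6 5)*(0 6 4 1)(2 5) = (0 3 1 4 6 2 5)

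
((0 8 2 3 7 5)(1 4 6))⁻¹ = (0 5 7 3 2 8)(1 6 4)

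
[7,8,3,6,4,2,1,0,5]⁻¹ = [7,6,5,2,4,8,3,0,1]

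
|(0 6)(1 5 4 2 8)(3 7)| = 10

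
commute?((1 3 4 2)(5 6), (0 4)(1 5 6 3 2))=no:(1 3 4 2)(5 6)*(0 4)(1 5 6 3 2)=(0 4 1 2 5 3), (0 4)(1 5 6 3 2)*(1 3 4 2)(5 6)=(0 2 3 1 6 4)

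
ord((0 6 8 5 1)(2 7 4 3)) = 20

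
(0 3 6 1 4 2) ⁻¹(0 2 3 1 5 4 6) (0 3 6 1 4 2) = (0 6 4 5 2 1 3) 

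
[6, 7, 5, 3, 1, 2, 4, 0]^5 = [0, 1, 5, 3, 4, 2, 6, 7]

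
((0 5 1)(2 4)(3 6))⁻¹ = (0 1 5)(2 4)(3 6)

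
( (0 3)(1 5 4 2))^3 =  (0 3)(1 2 4 5)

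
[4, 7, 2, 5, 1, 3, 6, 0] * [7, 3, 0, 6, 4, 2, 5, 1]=[4, 1, 0, 2, 3, 6, 5, 7]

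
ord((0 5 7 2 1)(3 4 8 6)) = 20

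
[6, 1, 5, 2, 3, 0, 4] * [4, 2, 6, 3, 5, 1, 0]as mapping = [0→0, 1→2, 2→1, 3→6, 4→3, 5→4, 6→5]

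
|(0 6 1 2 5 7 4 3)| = 8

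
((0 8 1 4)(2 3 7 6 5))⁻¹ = (0 4 1 8)(2 5 6 7 3)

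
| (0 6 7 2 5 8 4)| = 7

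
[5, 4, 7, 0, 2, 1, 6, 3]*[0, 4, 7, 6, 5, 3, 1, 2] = [3, 5, 2, 0, 7, 4, 1, 6]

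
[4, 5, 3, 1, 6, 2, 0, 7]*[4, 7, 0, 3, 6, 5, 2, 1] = [6, 5, 3, 7, 2, 0, 4, 1]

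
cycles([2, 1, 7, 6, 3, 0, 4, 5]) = (0 2 7 5)(3 6 4)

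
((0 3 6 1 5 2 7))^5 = (0 2 1 3 7 5 6)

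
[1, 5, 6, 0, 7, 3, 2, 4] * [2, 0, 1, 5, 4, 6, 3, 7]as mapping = [0→0, 1→6, 2→3, 3→2, 4→7, 5→5, 6→1, 7→4]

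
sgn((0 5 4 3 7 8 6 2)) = -1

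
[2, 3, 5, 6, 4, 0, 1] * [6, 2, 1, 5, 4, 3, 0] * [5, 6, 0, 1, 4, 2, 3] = [6, 2, 1, 5, 4, 3, 0]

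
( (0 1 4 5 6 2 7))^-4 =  (0 5 7 4 2 1 6)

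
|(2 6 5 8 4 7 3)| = 7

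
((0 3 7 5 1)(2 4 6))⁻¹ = (0 1 5 7 3)(2 6 4)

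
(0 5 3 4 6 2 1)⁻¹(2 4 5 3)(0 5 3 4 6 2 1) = (1 6 3 4)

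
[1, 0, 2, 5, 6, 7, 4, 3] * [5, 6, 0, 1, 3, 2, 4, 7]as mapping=[0→6, 1→5, 2→0, 3→2, 4→4, 5→7, 6→3, 7→1]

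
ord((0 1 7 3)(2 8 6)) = 12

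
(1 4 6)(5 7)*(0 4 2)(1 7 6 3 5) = (0 4 3 5 6 7 1 2)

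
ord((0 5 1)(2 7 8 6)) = 12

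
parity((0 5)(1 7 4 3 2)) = odd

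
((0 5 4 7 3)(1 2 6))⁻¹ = (0 3 7 4 5)(1 6 2)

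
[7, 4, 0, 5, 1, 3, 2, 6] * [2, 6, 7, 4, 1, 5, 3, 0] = [0, 1, 2, 5, 6, 4, 7, 3]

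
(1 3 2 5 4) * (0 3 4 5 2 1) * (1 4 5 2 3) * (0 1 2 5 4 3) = (0 2)(1 4)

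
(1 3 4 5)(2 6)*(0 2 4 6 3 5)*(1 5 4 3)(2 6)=(0 6 3 2 1 4)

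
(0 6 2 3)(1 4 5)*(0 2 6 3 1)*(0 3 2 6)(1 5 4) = (0 2 5 3 6)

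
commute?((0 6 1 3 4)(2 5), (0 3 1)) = no:(0 6 1 3 4)(2 5)*(0 3 1) = (0 6)(2 5)(3 4), (0 3 1)*(0 6 1 3 4)(2 5) = (0 4)(1 6)(2 5)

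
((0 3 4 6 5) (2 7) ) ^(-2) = (0 6 3 5 4) 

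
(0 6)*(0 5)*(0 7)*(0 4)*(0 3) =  (0 6 5 7 4 3)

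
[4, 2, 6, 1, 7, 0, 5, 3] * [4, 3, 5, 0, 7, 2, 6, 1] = [7, 5, 6, 3, 1, 4, 2, 0]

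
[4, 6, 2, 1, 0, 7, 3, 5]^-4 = [0, 3, 2, 6, 4, 5, 1, 7]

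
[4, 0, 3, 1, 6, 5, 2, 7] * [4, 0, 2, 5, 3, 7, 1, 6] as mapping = [0→3, 1→4, 2→5, 3→0, 4→1, 5→7, 6→2, 7→6] 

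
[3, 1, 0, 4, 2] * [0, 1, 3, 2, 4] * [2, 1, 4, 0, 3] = [4, 1, 2, 3, 0]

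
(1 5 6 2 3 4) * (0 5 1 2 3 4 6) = (0 5) (2 4) (3 6) 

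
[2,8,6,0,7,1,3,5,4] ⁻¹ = [3,5,0,6,8,7,2,4,1] 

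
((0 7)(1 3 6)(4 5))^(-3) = (0 7)(4 5)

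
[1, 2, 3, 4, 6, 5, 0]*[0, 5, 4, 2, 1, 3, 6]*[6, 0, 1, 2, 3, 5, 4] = [5, 3, 1, 0, 4, 2, 6] 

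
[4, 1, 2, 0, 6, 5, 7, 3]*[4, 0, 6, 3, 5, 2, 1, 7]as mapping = [0→5, 1→0, 2→6, 3→4, 4→1, 5→2, 6→7, 7→3]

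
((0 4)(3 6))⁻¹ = (0 4)(3 6)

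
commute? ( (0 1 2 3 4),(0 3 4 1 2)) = no: (0 1 2 3 4) * (0 3 4 1 2) = (0 2 4 3 1),(0 3 4 1 2) * (0 1 2 3 4) = (0 4 2 1 3)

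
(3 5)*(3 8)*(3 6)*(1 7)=(1 7)(3 5 8 6)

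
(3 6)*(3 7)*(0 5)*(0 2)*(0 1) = (0 5 2 1)(3 6 7)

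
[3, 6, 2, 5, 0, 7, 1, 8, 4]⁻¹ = [4, 6, 2, 0, 8, 3, 1, 5, 7]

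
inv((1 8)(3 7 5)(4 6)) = (1 8)(3 5 7)(4 6)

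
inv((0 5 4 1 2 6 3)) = (0 3 6 2 1 4 5)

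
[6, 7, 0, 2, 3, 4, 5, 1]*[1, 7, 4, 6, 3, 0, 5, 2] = [5, 2, 1, 4, 6, 3, 0, 7]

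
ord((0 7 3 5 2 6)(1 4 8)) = 6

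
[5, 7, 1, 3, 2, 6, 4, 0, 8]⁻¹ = [7, 2, 4, 3, 6, 0, 5, 1, 8]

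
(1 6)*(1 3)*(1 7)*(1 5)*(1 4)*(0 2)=(0 2)(1 6 3 7 5 4)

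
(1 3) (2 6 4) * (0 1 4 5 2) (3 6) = (0 1 6 5 2 3 4) 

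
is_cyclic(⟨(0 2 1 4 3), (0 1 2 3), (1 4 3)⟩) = no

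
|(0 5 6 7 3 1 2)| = 7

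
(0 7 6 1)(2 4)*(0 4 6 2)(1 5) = (0 7 2 6 5 1 4)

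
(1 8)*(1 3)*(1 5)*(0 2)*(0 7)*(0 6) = (0 2 7 6)(1 8 3 5)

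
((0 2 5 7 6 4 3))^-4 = (0 7 3 5 4 2 6)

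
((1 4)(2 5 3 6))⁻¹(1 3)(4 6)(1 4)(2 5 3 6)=(1 2)(4 6)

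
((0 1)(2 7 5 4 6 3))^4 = (2 6 5)(3 4 7)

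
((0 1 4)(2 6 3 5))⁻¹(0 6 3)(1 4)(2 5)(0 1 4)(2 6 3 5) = (0 4)(1 3 5)(2 6)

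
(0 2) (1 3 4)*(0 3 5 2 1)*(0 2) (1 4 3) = (0 4 2 1 5) 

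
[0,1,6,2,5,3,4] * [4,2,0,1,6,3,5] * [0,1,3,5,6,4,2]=[6,3,4,0,5,1,2]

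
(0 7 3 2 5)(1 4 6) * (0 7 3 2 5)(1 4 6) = (0 3 5 7 2)(1 6 4)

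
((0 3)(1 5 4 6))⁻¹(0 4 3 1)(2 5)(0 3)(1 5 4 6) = (0 5 3 6)(2 4)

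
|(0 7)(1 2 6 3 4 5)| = 6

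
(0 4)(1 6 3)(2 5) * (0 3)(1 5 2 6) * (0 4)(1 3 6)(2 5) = (1 3 2 5)(4 6)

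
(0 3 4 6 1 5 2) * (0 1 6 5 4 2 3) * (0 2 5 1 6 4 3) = (0 2 6 4 1 3 5)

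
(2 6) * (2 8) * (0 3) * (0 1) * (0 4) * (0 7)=(0 3 1 4 7)(2 6 8)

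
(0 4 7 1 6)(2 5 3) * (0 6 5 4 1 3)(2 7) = (0 1 5)(2 4)(3 7)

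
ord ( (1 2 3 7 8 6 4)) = 7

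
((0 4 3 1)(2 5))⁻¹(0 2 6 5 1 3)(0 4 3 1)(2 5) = (0 1 4 5 6 2)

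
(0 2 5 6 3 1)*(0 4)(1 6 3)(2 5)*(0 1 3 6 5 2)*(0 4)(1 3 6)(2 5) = (0 5 1)(2 4 3)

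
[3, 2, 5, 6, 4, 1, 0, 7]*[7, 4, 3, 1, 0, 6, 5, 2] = [1, 3, 6, 5, 0, 4, 7, 2]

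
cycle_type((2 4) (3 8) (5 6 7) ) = 2^2.3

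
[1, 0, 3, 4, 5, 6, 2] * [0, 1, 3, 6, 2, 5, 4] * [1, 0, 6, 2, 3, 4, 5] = [0, 1, 5, 6, 4, 3, 2]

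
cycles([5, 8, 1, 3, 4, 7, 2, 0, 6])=(0 5 7)(1 8 6 2)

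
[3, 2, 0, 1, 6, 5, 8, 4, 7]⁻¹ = [2, 3, 1, 0, 7, 5, 4, 8, 6]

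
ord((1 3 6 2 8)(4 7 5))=15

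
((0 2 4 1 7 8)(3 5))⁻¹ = (0 8 7 1 4 2)(3 5)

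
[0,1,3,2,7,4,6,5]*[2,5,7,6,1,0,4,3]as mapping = [0→2,1→5,2→6,3→7,4→3,5→1,6→4,7→0]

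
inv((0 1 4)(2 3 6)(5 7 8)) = (0 4 1)(2 6 3)(5 8 7)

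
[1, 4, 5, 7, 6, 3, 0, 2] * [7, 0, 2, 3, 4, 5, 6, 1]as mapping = [0→0, 1→4, 2→5, 3→1, 4→6, 5→3, 6→7, 7→2]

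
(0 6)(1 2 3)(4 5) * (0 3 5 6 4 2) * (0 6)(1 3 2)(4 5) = (0 5 1 6 2 4)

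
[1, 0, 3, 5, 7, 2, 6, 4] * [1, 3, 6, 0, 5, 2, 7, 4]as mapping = [0→3, 1→1, 2→0, 3→2, 4→4, 5→6, 6→7, 7→5]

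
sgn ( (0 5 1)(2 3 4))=1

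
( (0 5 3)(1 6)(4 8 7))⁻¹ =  (0 3 5)(1 6)(4 7 8)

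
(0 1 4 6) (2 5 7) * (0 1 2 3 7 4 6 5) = (0 2) (1 6) (3 7) (4 5) 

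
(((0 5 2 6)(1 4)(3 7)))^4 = ()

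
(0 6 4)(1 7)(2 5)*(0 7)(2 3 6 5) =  (0 5 3 6 4 7 1)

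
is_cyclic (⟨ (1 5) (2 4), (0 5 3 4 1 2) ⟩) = no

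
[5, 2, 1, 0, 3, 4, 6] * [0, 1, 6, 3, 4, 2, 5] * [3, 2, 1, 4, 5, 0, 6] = [1, 6, 2, 3, 4, 5, 0]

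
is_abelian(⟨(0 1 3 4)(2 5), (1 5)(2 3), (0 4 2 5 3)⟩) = no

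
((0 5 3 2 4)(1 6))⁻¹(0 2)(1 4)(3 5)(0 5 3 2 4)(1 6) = (0 6)(2 3)(4 5)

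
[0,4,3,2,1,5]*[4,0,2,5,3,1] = [4,3,5,2,0,1]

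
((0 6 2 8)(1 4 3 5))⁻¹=(0 8 2 6)(1 5 3 4)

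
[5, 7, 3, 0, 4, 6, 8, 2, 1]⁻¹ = [3, 8, 7, 2, 4, 0, 5, 1, 6]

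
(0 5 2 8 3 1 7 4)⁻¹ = (0 4 7 1 3 8 2 5)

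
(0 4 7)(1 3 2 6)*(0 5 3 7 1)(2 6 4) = (0 2 4 1 7 5 3 6)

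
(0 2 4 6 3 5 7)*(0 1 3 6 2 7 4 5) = (0 7 1 3)(2 5 4)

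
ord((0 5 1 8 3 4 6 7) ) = 8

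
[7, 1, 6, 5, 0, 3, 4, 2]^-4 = [7, 1, 6, 3, 0, 5, 4, 2]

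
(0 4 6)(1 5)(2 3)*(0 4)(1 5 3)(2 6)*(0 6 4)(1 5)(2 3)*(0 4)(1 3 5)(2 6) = (0 2 1 6 4 5 3)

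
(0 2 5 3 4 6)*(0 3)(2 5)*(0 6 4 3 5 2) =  (0 2)(5 6)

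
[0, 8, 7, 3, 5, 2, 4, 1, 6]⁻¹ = [0, 7, 5, 3, 6, 4, 8, 2, 1]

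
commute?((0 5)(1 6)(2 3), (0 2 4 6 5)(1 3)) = no:(0 5)(1 6)(2 3) * (0 2 4 6 5)(1 3) = (1 5 2)(3 4 6), (0 2 4 6 5)(1 3) * (0 5)(1 6)(2 3) = (0 3 6)(1 2 4)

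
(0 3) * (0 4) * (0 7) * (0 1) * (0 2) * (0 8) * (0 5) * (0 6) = (0 3 4 7 1 2 8 5 6)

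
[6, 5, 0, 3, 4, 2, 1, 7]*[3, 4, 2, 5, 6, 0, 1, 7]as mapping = [0→1, 1→0, 2→3, 3→5, 4→6, 5→2, 6→4, 7→7]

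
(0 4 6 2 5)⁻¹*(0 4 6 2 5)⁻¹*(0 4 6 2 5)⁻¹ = (0 6 5 4 2)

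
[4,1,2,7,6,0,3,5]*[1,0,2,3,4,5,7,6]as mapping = [0→4,1→0,2→2,3→6,4→7,5→1,6→3,7→5]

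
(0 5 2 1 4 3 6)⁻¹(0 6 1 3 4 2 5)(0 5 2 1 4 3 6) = (0 4 6 3 1 2 5)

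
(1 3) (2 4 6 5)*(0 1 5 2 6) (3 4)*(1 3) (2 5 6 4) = (0 3 6 5 4) (1 2) 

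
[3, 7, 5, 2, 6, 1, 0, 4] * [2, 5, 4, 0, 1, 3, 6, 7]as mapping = [0→0, 1→7, 2→3, 3→4, 4→6, 5→5, 6→2, 7→1]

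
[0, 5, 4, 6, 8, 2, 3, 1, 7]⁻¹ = [0, 7, 5, 6, 2, 1, 3, 8, 4]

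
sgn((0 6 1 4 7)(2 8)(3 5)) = 1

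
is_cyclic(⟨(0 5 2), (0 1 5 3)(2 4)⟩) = no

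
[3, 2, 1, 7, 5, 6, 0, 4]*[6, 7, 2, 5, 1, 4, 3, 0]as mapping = [0→5, 1→2, 2→7, 3→0, 4→4, 5→3, 6→6, 7→1]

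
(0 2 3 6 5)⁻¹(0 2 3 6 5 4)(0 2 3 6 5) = (0 4 2 3 6 5)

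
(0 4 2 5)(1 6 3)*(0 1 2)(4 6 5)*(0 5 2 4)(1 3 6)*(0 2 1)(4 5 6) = (3 5)(4 6)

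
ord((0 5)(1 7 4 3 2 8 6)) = 14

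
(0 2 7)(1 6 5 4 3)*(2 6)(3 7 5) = (0 6 3 1 2 5 4 7)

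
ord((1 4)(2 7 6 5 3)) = 10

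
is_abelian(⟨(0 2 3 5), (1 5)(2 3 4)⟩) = no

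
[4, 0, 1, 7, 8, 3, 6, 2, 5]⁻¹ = [1, 2, 7, 5, 0, 8, 6, 3, 4]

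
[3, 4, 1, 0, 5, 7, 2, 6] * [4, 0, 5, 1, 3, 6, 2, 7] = [1, 3, 0, 4, 6, 7, 5, 2]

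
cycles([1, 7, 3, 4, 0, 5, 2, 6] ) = (0 1 7 6 2 3 4)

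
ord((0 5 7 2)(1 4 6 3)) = 4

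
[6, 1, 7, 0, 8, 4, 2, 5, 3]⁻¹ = [3, 1, 6, 8, 5, 7, 0, 2, 4]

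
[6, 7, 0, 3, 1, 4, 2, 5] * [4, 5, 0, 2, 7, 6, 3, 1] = [3, 1, 4, 2, 5, 7, 0, 6]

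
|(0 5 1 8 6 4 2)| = 7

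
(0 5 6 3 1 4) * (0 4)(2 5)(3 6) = (0 2 5 3 1)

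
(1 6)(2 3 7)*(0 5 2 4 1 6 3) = (0 5 2)(1 3 7 4)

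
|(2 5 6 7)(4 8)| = 4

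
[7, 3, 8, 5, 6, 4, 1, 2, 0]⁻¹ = [8, 6, 7, 1, 5, 3, 4, 0, 2]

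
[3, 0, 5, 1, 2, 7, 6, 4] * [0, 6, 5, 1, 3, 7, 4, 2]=[1, 0, 7, 6, 5, 2, 4, 3]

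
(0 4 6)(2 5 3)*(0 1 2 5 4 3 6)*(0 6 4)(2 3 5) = (0 5 4 6 1 3 2)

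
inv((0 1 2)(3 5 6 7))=(0 2 1)(3 7 6 5)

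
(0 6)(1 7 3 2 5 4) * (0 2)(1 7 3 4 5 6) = (0 1 3)(2 6)(4 7)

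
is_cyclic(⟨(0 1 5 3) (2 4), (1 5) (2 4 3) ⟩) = no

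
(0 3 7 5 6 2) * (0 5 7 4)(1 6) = (0 3 4)(1 6 2 5)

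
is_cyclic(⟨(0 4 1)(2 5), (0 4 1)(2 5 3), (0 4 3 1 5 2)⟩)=no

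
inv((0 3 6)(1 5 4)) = (0 6 3)(1 4 5)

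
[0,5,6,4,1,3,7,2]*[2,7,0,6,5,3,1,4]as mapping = [0→2,1→3,2→1,3→5,4→7,5→6,6→4,7→0]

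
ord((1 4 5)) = 3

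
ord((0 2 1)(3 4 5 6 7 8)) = 6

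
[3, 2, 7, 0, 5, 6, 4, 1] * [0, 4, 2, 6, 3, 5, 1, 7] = [6, 2, 7, 0, 5, 1, 3, 4]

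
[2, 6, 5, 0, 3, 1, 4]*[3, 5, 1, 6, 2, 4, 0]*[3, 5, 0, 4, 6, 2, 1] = [5, 3, 6, 4, 1, 2, 0]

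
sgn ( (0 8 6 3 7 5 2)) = 1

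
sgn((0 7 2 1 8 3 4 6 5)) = 1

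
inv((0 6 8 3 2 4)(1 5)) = (0 4 2 3 8 6)(1 5)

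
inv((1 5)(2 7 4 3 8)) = (1 5)(2 8 3 4 7)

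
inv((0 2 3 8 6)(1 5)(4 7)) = (0 6 8 3 2)(1 5)(4 7)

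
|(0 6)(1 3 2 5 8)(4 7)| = 10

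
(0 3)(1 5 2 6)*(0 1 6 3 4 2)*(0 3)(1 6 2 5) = (0 4 5 3 6 2)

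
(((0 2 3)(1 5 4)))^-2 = (0 2 3)(1 5 4)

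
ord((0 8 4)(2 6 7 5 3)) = 15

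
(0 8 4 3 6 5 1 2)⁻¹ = (0 2 1 5 6 3 4 8)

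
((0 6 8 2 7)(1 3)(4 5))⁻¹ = (0 7 2 8 6)(1 3)(4 5)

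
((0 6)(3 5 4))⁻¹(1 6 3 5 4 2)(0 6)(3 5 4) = (0 5 4 3 2 1)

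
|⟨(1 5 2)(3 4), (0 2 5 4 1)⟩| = 720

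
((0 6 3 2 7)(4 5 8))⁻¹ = (0 7 2 3 6)(4 8 5)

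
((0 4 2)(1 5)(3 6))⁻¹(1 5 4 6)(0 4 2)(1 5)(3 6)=(1 2 3 5)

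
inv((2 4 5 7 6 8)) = (2 8 6 7 5 4)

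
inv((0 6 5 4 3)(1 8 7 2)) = (0 3 4 5 6)(1 2 7 8)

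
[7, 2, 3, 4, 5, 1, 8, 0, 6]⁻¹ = [7, 5, 1, 2, 3, 4, 8, 0, 6]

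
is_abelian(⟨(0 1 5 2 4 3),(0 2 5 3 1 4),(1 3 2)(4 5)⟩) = no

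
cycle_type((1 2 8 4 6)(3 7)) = 2.5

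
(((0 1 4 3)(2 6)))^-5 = (0 3 4 1)(2 6)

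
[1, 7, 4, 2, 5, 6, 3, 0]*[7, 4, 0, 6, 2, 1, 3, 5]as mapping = [0→4, 1→5, 2→2, 3→0, 4→1, 5→3, 6→6, 7→7]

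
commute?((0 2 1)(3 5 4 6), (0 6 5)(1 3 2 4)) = no:(0 2 1)(3 5 4 6)*(0 6 5)(1 3 2 4) = (0 4 5 1 6 2 3), (0 6 5)(1 3 2 4)*(0 2 1)(3 5 4 6) = (0 3 1 5 2 6 4)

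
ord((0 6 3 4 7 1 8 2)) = 8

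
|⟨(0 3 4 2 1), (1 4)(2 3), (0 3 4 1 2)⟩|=60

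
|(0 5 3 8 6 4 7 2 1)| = 9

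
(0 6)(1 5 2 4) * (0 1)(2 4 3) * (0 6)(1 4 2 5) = (2 3 5)(4 6)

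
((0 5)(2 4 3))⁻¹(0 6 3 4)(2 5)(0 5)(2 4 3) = (0 4)(2 3 5 6)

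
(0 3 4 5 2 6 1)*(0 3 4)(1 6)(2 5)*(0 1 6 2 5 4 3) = (0 3 1)(2 6)(4 5)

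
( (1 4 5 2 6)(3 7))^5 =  (3 7)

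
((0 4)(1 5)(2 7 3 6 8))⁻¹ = (0 4)(1 5)(2 8 6 3 7)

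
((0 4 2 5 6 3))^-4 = (0 2 6)(3 4 5)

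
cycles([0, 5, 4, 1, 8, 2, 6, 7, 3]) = (1 5 2 4 8 3) 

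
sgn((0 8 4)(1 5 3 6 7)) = 1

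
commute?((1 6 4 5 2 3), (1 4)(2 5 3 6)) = no:(1 6 4 5 2 3) * (1 4)(2 5 3 6) = (1 2 6)(3 4), (1 4)(2 5 3 6) * (1 6 4 5 2 3) = (1 5)(3 4 6)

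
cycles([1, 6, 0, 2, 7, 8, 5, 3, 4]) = (0 1 6 5 8 4 7 3 2)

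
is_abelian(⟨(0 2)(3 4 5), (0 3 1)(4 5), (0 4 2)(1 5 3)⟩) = no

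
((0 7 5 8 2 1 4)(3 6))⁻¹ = (0 4 1 2 8 5 7)(3 6)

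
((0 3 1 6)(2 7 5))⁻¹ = (0 6 1 3)(2 5 7)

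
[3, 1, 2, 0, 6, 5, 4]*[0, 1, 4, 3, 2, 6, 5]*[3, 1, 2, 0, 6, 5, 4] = [0, 1, 6, 3, 5, 4, 2]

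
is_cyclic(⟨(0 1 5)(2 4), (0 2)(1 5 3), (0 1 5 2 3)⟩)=no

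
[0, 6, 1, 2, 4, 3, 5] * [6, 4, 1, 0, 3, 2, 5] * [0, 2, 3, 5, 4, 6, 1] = [1, 6, 4, 2, 5, 0, 3]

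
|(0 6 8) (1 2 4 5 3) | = 15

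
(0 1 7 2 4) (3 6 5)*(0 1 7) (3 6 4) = (0 7 2 3 4 1) (5 6) 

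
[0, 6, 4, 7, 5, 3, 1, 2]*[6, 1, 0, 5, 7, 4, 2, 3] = [6, 2, 7, 3, 4, 5, 1, 0]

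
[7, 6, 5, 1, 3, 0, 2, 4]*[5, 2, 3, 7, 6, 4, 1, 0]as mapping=[0→0, 1→1, 2→4, 3→2, 4→7, 5→5, 6→3, 7→6]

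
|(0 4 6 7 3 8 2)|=7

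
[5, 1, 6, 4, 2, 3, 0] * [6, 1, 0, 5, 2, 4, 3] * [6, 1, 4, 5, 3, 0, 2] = [3, 1, 5, 4, 6, 0, 2]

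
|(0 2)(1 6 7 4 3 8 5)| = 14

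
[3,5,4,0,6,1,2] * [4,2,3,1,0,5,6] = [1,5,0,4,6,2,3]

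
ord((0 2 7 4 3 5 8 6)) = 8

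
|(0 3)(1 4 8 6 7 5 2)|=14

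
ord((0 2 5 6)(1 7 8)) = 12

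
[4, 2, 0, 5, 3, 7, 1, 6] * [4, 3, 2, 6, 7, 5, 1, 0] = [7, 2, 4, 5, 6, 0, 3, 1]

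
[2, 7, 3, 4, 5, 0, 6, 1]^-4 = [2, 1, 3, 4, 5, 0, 6, 7]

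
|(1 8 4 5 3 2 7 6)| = 8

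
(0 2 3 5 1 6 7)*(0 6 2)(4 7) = (1 2 3 5)(4 7 6)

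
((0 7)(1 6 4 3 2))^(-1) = (0 7)(1 2 3 4 6)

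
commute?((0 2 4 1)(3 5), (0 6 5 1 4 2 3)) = no:(0 2 4 1)(3 5) * (0 6 5 1 4 2 3) = (0 3 1 6 5), (0 6 5 1 4 2 3) * (0 2 4 1)(3 5) = (0 6 3 2 5)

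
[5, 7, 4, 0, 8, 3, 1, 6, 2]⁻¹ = [3, 6, 8, 5, 2, 0, 7, 1, 4]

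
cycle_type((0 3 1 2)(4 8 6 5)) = 4^2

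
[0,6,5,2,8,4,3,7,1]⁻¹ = [0,8,3,6,5,2,1,7,4]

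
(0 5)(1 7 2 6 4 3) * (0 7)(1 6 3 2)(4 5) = (0 4 2 3 6 5 7 1)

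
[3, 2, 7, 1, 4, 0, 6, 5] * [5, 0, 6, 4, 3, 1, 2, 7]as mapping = [0→4, 1→6, 2→7, 3→0, 4→3, 5→5, 6→2, 7→1]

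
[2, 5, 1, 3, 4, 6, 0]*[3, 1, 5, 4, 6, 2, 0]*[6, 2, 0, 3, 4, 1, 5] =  [1, 0, 2, 4, 5, 6, 3]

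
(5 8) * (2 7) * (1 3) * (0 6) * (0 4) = (0 6 4) (1 3) (2 7) (5 8) 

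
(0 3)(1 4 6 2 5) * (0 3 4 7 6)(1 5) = (0 4)(1 7 6 2)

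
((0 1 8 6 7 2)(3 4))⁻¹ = (0 2 7 6 8 1)(3 4)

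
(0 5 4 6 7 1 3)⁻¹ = (0 3 1 7 6 4 5)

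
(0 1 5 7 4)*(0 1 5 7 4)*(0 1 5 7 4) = (0 7 1 4 5)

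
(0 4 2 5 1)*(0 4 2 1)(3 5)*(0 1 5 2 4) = (0 4 5 1)(2 3)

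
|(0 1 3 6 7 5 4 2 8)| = 9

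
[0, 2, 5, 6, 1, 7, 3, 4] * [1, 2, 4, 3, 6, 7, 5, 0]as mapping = [0→1, 1→4, 2→7, 3→5, 4→2, 5→0, 6→3, 7→6]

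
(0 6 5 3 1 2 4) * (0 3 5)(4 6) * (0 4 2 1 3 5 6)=(0 2)(4 5 6)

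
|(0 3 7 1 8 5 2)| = 7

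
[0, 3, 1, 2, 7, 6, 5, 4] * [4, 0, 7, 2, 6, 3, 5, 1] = [4, 2, 0, 7, 1, 5, 3, 6]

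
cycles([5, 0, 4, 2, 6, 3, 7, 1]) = (0 5 3 2 4 6 7 1) 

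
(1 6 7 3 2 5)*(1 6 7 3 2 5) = (1 7 2)(3 5 6)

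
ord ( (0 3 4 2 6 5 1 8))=8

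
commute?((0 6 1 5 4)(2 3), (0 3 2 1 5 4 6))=no:(0 6 1 5 4)(2 3)*(0 3 2 1 5 4 6)=(1 4 3)(5 6), (0 3 2 1 5 4 6)*(0 6 1 5 4)(2 3)=(0 2 5)(1 4)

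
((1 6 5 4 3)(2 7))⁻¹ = (1 3 4 5 6)(2 7)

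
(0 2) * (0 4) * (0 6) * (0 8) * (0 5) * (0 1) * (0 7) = (0 2 4 6 8 5 1 7)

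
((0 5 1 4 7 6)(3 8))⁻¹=(0 6 7 4 1 5)(3 8)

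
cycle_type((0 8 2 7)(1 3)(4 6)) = 2^2.4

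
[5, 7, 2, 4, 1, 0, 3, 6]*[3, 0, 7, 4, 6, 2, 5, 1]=[2, 1, 7, 6, 0, 3, 4, 5]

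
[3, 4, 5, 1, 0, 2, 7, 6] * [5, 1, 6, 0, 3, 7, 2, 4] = [0, 3, 7, 1, 5, 6, 4, 2]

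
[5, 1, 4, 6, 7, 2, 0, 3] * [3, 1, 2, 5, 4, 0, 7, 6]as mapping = [0→0, 1→1, 2→4, 3→7, 4→6, 5→2, 6→3, 7→5]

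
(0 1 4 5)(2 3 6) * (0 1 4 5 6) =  (0 4 6 2 3)(1 5)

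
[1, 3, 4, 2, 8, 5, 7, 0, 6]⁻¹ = [7, 0, 3, 1, 2, 5, 8, 6, 4]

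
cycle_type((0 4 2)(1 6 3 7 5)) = 3.5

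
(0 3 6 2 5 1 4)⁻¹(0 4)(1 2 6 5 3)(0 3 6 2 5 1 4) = (0 3)(1 6 4 5 2)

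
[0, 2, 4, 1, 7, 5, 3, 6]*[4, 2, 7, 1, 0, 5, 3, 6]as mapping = [0→4, 1→7, 2→0, 3→2, 4→6, 5→5, 6→1, 7→3]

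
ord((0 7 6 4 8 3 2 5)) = 8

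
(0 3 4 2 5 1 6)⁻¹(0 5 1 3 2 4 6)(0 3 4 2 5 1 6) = (0 3 1 6 4 5 2)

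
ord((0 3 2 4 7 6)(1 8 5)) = 6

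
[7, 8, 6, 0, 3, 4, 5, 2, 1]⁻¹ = [3, 8, 7, 4, 5, 6, 2, 0, 1]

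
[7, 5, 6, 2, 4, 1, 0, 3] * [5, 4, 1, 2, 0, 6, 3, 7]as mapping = [0→7, 1→6, 2→3, 3→1, 4→0, 5→4, 6→5, 7→2]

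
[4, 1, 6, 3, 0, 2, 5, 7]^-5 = [4, 1, 6, 3, 0, 2, 5, 7]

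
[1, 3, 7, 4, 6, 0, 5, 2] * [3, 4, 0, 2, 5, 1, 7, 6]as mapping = [0→4, 1→2, 2→6, 3→5, 4→7, 5→3, 6→1, 7→0]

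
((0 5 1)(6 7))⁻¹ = (0 1 5)(6 7)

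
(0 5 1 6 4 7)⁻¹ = (0 7 4 6 1 5)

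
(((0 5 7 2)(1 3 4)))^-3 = (0 5 7 2)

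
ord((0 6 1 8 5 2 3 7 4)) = 9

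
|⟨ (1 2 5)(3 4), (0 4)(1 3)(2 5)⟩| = 720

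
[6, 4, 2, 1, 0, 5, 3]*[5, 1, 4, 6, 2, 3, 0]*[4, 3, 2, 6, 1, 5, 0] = [4, 2, 1, 3, 5, 6, 0]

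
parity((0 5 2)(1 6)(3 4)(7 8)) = odd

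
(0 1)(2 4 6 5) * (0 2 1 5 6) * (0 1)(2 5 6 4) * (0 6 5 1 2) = (0 5 6 4 2)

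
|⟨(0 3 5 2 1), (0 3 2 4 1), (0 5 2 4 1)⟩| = 360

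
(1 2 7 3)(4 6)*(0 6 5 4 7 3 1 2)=(0 6 7 1)(2 3)(4 5)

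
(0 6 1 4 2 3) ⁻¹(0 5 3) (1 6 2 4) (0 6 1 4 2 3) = (0 6 5) (1 3 2 4) 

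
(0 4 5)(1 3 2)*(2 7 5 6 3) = (0 4 6 3 7 5)(1 2)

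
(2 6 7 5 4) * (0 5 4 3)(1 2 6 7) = (0 5 3)(1 2 7 4 6)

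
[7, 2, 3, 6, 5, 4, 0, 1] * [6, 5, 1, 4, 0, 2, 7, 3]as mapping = [0→3, 1→1, 2→4, 3→7, 4→2, 5→0, 6→6, 7→5]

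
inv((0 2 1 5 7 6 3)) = (0 3 6 7 5 1 2)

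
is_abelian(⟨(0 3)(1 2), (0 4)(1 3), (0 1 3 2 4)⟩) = no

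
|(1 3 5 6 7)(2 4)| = 10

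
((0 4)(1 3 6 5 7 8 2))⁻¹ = (0 4)(1 2 8 7 5 6 3)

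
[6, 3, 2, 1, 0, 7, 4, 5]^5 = [4, 3, 2, 1, 6, 7, 0, 5]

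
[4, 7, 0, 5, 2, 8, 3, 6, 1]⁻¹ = [2, 8, 4, 6, 0, 3, 7, 1, 5]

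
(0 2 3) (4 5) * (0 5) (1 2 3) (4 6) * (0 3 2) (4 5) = (0 2 1) (3 4) (5 6) 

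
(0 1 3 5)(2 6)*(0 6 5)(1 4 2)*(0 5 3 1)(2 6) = (0 4 6)(2 3 5)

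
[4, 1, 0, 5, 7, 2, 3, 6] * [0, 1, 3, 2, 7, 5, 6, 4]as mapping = [0→7, 1→1, 2→0, 3→5, 4→4, 5→3, 6→2, 7→6]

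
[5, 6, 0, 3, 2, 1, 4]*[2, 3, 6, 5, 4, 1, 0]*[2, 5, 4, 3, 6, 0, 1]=[5, 2, 4, 0, 1, 3, 6]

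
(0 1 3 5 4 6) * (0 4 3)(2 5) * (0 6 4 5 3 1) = (1 6 5)(2 3)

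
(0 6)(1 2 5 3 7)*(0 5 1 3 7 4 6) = (1 2)(3 4 6 5 7)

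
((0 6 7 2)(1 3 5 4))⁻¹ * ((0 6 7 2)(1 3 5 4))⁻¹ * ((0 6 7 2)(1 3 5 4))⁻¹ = (0 6 7 2)(1 3 5 4)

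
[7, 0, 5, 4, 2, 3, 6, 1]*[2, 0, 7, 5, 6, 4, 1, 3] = [3, 2, 4, 6, 7, 5, 1, 0]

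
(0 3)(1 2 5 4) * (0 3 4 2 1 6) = (0 4 6)(2 5)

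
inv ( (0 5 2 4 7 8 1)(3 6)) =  (0 1 8 7 4 2 5)(3 6)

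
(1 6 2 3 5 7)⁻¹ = (1 7 5 3 2 6)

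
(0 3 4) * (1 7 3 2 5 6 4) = (0 2 5 6 4)(1 7 3)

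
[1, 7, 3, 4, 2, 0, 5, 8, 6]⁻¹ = [5, 0, 4, 2, 3, 6, 8, 1, 7]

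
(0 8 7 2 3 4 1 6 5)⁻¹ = (0 5 6 1 4 3 2 7 8)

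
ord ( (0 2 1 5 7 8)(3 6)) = 6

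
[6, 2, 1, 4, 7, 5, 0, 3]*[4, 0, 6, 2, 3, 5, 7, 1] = [7, 6, 0, 3, 1, 5, 4, 2]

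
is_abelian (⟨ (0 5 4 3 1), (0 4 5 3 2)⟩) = no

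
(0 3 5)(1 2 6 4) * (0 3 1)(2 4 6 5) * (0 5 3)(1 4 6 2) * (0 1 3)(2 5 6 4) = (0 2)(1 4 6 5)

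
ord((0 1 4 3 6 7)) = 6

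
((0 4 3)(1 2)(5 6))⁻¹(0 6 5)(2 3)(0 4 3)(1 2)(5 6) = (0 1)(4 5 6)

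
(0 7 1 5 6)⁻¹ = (0 6 5 1 7)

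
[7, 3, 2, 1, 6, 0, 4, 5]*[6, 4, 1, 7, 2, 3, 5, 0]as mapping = [0→0, 1→7, 2→1, 3→4, 4→5, 5→6, 6→2, 7→3]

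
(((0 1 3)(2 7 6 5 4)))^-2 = (0 1 3)(2 5 7 4 6)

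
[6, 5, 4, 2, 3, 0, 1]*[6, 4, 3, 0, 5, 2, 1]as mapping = [0→1, 1→2, 2→5, 3→3, 4→0, 5→6, 6→4]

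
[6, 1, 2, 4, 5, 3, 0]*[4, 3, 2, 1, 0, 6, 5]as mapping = [0→5, 1→3, 2→2, 3→0, 4→6, 5→1, 6→4]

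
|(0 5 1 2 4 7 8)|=7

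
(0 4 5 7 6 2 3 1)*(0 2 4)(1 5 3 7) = (1 2 7 6 4 3 5)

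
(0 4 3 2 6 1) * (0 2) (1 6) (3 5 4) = (0 3) (1 2) (4 5) 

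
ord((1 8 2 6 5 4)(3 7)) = 6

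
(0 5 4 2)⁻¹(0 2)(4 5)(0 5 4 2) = (0 5)(2 4)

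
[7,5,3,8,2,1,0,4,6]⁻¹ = [6,5,4,2,7,1,8,0,3]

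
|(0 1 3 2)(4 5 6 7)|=4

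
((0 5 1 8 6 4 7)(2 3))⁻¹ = (0 7 4 6 8 1 5)(2 3)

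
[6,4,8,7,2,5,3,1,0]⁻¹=[8,7,4,6,1,5,0,3,2]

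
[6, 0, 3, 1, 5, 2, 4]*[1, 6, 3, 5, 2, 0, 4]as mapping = [0→4, 1→1, 2→5, 3→6, 4→0, 5→3, 6→2]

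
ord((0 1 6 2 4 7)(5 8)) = 6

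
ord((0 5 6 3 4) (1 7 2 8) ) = 20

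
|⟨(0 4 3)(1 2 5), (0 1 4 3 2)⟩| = 60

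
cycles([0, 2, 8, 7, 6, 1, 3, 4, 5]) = (1 2 8 5)(3 7 4 6)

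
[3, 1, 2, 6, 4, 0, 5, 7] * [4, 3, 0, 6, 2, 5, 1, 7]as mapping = [0→6, 1→3, 2→0, 3→1, 4→2, 5→4, 6→5, 7→7]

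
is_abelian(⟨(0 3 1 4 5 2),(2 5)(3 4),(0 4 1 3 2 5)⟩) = no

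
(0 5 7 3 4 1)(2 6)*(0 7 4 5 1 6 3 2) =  (0 1 7 2 3 5 4 6)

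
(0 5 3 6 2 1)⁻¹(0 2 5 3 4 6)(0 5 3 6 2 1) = (1 3 6 4 2 5)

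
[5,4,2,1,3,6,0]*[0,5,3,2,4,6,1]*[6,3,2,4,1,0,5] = [5,1,4,0,2,3,6]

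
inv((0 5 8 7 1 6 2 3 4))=(0 4 3 2 6 1 7 8 5)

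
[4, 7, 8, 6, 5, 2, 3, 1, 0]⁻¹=[8, 7, 5, 6, 0, 4, 3, 1, 2]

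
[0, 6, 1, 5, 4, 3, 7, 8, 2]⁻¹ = [0, 2, 8, 5, 4, 3, 1, 6, 7]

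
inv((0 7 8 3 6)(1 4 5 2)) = (0 6 3 8 7)(1 2 5 4)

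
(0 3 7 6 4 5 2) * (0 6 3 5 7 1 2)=(0 5)(1 2 6 4 7 3)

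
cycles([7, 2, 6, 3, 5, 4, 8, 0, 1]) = (0 7)(1 2 6 8)(4 5)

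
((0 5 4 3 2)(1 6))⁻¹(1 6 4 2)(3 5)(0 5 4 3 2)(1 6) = (0 6 1 3)(2 4)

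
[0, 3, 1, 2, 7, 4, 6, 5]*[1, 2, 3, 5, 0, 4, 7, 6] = [1, 5, 2, 3, 6, 0, 7, 4]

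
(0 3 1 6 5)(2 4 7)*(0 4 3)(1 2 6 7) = (1 7 6 5 4)(2 3)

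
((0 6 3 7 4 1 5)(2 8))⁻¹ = (0 5 1 4 7 3 6)(2 8)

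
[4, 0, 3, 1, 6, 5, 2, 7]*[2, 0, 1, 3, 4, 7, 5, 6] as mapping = [0→4, 1→2, 2→3, 3→0, 4→5, 5→7, 6→1, 7→6] 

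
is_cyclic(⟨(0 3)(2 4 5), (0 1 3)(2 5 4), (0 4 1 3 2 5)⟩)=no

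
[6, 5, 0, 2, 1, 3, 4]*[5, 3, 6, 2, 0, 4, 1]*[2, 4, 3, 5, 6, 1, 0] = [4, 6, 1, 0, 5, 3, 2]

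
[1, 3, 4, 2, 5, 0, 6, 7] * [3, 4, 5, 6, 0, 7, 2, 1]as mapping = [0→4, 1→6, 2→0, 3→5, 4→7, 5→3, 6→2, 7→1]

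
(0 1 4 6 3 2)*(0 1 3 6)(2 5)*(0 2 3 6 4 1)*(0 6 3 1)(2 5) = (0 3 2 6 4 5 1)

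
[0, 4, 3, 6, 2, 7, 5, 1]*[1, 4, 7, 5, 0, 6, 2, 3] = [1, 0, 5, 2, 7, 3, 6, 4]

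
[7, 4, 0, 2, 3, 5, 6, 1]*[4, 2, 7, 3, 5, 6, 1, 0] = [0, 5, 4, 7, 3, 6, 1, 2]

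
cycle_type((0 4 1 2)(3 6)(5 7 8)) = 2.3.4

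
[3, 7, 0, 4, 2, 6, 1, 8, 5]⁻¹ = [2, 6, 4, 0, 3, 8, 5, 1, 7]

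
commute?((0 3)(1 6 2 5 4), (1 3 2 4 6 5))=no:(0 3)(1 6 2 5 4)*(1 3 2 4 6 5)=(0 2 1 5 6 4 3), (1 3 2 4 6 5)*(0 3)(1 6 2 5 4)=(0 3 5 6 4 2 1)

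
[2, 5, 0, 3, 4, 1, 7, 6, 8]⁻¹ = [2, 5, 0, 3, 4, 1, 7, 6, 8]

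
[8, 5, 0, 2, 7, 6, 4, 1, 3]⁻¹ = [2, 7, 3, 8, 6, 1, 5, 4, 0]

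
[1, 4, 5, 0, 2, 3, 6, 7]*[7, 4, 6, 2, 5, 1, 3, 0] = [4, 5, 1, 7, 6, 2, 3, 0]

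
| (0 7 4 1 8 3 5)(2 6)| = 14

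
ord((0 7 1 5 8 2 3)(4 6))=14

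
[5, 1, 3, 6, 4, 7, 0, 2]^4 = [3, 1, 5, 7, 4, 6, 2, 0]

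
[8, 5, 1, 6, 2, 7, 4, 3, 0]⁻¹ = [8, 2, 4, 7, 6, 1, 3, 5, 0]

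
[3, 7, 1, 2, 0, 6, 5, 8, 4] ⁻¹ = [4, 2, 3, 0, 8, 6, 5, 1, 7] 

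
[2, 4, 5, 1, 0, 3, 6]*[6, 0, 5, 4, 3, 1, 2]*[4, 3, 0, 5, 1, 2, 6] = [2, 5, 3, 4, 6, 1, 0] 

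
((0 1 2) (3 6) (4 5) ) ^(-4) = (0 2 1) 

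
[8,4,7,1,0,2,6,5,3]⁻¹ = [4,3,5,8,1,7,6,2,0]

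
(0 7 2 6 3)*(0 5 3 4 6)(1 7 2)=(0 2)(1 7)(3 5)(4 6)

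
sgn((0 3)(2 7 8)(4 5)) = 1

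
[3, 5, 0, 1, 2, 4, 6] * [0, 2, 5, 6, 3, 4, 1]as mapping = [0→6, 1→4, 2→0, 3→2, 4→5, 5→3, 6→1]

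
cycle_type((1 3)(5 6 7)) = 2.3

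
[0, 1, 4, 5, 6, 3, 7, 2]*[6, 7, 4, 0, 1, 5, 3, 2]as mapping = [0→6, 1→7, 2→1, 3→5, 4→3, 5→0, 6→2, 7→4]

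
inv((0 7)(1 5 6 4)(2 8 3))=(0 7)(1 4 6 5)(2 3 8)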